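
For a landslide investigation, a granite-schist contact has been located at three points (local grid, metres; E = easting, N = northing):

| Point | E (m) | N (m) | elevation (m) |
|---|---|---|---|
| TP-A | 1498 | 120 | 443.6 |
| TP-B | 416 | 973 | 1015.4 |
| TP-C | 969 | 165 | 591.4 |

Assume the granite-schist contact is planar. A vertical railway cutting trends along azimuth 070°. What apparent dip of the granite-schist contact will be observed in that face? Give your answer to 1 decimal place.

Let the plane be z = a·E + b·N + c.
TP-B−TP-A: −1082a + 853b = 571.8;  TP-C−TP-A: −529a + 45b = 147.8.
Solving gives a = −0.24927, b = 0.35415.
Unit vector along 070° is (sin 70°, cos 70°) = (0.9397, 0.3420).
Slope in that direction = a·(0.9397) + b·(0.3420) = −0.11311.
Apparent dip = arctan|0.11311| = 6.5° (true dip is 23.4°, so apparent ≤ true as expected).

6.5°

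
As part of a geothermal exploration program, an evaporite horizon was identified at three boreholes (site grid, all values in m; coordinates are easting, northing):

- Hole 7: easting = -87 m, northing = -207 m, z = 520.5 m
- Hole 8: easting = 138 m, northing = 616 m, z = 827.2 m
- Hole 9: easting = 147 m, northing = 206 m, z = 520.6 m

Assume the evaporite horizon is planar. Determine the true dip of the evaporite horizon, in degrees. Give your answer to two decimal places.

Two edge vectors: Hole 7→Hole 8 = (225, 823, 306.7), Hole 7→Hole 9 = (234, 413, 0.1).
Normal n = (Hole 7→Hole 8) × (Hole 7→Hole 9) = (-126584.8, 71745.3, -99657).
So ∂z/∂easting = −n_x/n_z = −1.27020 and ∂z/∂northing = −n_y/n_z = 0.71992.
Gradient magnitude |∇z| = √(a² + b²) = √(1.61342 + 0.51829) = 1.46004.
True dip = arctan(1.46004) = 55.59°, dipping toward ESE (azimuth ≈ 120°).

55.59°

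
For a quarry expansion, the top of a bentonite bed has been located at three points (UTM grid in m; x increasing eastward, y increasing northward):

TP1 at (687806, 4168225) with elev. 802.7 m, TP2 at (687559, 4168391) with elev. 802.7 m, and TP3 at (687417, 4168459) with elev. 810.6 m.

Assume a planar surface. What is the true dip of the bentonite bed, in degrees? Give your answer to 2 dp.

19.13°

Two edge vectors: TP1→TP2 = (-247, 166, 0), TP1→TP3 = (-389, 234, 7.9).
Normal n = (TP1→TP2) × (TP1→TP3) = (1311.4, 1951.3, 6776).
So ∂z/∂x = −n_x/n_z = −0.19354 and ∂z/∂y = −n_y/n_z = −0.28797.
Gradient magnitude |∇z| = √(a² + b²) = √(0.03746 + 0.08293) = 0.34696.
True dip = arctan(0.34696) = 19.13°, dipping toward NE (azimuth ≈ 034°).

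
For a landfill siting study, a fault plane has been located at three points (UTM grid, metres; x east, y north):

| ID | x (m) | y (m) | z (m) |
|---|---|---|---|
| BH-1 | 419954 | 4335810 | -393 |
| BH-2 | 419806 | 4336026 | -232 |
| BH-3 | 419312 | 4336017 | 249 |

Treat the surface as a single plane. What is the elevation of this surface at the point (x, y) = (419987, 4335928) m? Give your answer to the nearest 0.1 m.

-416.1 m

Two edge vectors: BH-1→BH-2 = (-148, 216, 161), BH-1→BH-3 = (-642, 207, 642).
Normal n = (BH-1→BH-2) × (BH-1→BH-3) = (105345, -8346, 108036).
So ∂z/∂x = −n_x/n_z = −0.975091636 and ∂z/∂y = −n_y/n_z = 0.077252027.
Intercept c from BH-1: -393 + 409493.63 − 334950.11 = 74150.52.
At (419987, 4335928): z = −409525.8 + 334959.2 + 74150.52 = -416.1 m.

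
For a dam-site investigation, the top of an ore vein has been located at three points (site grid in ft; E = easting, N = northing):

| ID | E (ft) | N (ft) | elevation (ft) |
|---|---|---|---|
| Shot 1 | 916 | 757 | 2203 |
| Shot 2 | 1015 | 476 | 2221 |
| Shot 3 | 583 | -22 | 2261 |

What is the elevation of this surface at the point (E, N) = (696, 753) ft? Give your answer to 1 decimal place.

Let the plane be z = a·E + b·N + c.
Shot 2−Shot 1: 99a − 281b = 18;  Shot 3−Shot 1: −333a − 779b = 58.
Solving gives a = −0.013334, b = −0.068755.
Then c = 2203 − a·916 − b·757 = 2267.26.
At (696, 753): z = −9.3 − 51.8 + 2267.26 = 2206.2 ft.

2206.2 ft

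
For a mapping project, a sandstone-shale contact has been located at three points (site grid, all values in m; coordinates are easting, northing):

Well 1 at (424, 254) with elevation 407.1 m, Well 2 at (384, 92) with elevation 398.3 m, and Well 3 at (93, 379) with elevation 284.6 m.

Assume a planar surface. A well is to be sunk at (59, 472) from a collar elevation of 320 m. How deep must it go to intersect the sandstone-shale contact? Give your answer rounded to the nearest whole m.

51 m

Let the plane be z = a·easting + b·northing + c.
Well 2−Well 1: −40a − 162b = −8.8;  Well 3−Well 1: −331a + 125b = −122.5.
Solving gives a = 0.35729, b = −0.03390.
Then c = 407.1 − a·424 − b·254 = 264.22.
At (59, 472): z_contact = 21.1 − 16.0 + 264.22 = 269.3 m.
Depth below ground = 320 − 269.3 = 51 m.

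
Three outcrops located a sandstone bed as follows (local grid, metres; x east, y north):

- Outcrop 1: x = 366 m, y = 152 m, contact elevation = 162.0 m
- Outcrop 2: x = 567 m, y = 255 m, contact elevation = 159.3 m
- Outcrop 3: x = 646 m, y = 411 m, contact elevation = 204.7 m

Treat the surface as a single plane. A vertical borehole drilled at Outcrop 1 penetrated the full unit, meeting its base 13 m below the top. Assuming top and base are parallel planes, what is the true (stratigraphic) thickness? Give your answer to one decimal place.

Two edge vectors: Outcrop 1→Outcrop 2 = (201, 103, -2.7), Outcrop 1→Outcrop 3 = (280, 259, 42.7).
Normal n = (Outcrop 1→Outcrop 2) × (Outcrop 1→Outcrop 3) = (5097.4, -9338.7, 23219).
So ∂z/∂x = −n_x/n_z = −0.21954 and ∂z/∂y = −n_y/n_z = 0.40220.
|∇z| = √(a²+b²) = 0.45822, so dip δ = arctan(0.45822) = 24.62°.
True thickness = vertical thickness × cos δ = 13 × cos 24.62° = 11.8 m.

11.8 m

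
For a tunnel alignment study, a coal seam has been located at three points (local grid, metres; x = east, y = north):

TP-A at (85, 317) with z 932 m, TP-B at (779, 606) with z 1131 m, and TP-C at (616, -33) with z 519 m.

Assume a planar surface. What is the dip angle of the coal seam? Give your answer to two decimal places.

Two edge vectors: TP-A→TP-B = (694, 289, 199), TP-A→TP-C = (531, -350, -413).
Normal n = (TP-A→TP-B) × (TP-A→TP-C) = (-49707, 392291, -396359).
So ∂z/∂x = −n_x/n_z = −0.12541 and ∂z/∂y = −n_y/n_z = 0.98974.
Gradient magnitude |∇z| = √(a² + b²) = √(0.01573 + 0.97958) = 0.99765.
True dip = arctan(0.99765) = 44.93°, dipping toward S (azimuth ≈ 173°).

44.93°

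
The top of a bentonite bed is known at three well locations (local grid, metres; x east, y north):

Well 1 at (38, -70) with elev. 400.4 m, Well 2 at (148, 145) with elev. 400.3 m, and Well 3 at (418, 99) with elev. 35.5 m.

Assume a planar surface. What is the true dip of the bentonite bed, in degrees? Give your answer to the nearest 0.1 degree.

54.4°

Two edge vectors: Well 1→Well 2 = (110, 215, -0.1), Well 1→Well 3 = (380, 169, -364.9).
Normal n = (Well 1→Well 2) × (Well 1→Well 3) = (-78436.6, 40101, -63110).
So ∂z/∂x = −n_x/n_z = −1.24286 and ∂z/∂y = −n_y/n_z = 0.63541.
Gradient magnitude |∇z| = √(a² + b²) = √(1.54469 + 0.40375) = 1.39587.
True dip = arctan(1.39587) = 54.4°, dipping toward ESE (azimuth ≈ 117°).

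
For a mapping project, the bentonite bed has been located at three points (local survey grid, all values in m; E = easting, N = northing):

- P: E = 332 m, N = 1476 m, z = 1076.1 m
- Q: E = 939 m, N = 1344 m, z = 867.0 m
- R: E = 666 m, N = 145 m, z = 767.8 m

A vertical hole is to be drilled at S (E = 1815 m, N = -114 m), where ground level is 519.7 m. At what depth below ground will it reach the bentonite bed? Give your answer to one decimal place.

149.1 m

Two edge vectors: P→Q = (607, -132, -209.1), P→R = (334, -1331, -308.3).
Normal n = (P→Q) × (P→R) = (-237616.5, 117298.7, -763829).
So ∂z/∂E = −n_x/n_z = −0.311086 and ∂z/∂N = −n_y/n_z = 0.153567.
Intercept c from P: 1076.1 + 103.28 − 226.66 = 952.72.
At (1815, -114): z_contact = −564.62 − 17.51 + 952.72 = 370.59 m.
Depth below ground = 519.7 − 370.59 = 149.1 m.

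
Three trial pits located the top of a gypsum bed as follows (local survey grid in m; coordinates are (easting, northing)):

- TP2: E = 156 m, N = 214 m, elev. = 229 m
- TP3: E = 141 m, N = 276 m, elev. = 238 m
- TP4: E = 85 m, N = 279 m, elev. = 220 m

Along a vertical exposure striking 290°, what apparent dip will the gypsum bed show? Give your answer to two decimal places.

13.29°

Two edge vectors: TP2→TP3 = (-15, 62, 9), TP2→TP4 = (-71, 65, -9).
Normal n = (TP2→TP3) × (TP2→TP4) = (-1143, -774, 3427).
So ∂z/∂E = −n_x/n_z = 0.33353 and ∂z/∂N = −n_y/n_z = 0.22585.
Unit vector along 290° is (sin 290°, cos 290°) = (-0.9397, 0.3420).
Slope in that direction = a·(-0.9397) + b·(0.3420) = −0.23617.
Apparent dip = arctan|0.23617| = 13.29° (true dip is 21.9°, so apparent ≤ true as expected).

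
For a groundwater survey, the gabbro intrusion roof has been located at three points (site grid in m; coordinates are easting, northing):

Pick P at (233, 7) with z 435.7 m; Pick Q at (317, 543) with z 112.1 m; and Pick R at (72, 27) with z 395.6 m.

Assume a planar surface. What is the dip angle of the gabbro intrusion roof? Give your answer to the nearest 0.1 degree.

33.2°

Let the plane be z = a·easting + b·northing + c.
Pick Q−Pick P: 84a + 536b = −323.6;  Pick R−Pick P: −161a + 20b = −40.1.
Solving gives a = 0.17075, b = −0.63049.
Gradient magnitude |∇z| = √(a² + b²) = √(0.02915 + 0.39752) = 0.65320.
True dip = arctan(0.65320) = 33.2°, dipping toward NNW (azimuth ≈ 345°).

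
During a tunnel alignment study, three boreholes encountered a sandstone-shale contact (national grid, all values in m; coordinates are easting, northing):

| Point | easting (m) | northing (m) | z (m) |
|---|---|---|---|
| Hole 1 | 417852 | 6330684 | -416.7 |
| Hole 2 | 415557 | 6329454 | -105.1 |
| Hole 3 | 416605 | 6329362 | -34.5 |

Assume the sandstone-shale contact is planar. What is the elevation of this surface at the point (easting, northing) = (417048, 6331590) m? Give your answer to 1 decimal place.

-742.9 m

Let the plane be z = a·easting + b·northing + c.
Hole 2−Hole 1: −2295a − 1230b = 311.6;  Hole 3−Hole 1: −1247a − 1322b = 382.2.
Solving gives a = 0.038775880, b = −0.325683451.
Then c = -416.7 − a·417852 − b·6330684 = 2045179.74.
At (417048, 6331590): z = 16171.4 − 2062094.1 + 2045179.74 = -742.9 m.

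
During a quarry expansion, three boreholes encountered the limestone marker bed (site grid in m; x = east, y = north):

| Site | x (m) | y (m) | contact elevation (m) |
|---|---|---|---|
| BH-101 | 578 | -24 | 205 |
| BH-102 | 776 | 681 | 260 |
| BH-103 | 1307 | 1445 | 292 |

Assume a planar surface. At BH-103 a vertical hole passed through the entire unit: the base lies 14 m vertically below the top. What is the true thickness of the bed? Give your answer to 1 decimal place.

13.9 m

Two edge vectors: BH-101→BH-102 = (198, 705, 55), BH-101→BH-103 = (729, 1469, 87).
Normal n = (BH-101→BH-102) × (BH-101→BH-103) = (-19460, 22869, -223083).
So ∂z/∂x = −n_x/n_z = −0.08723 and ∂z/∂y = −n_y/n_z = 0.10251.
|∇z| = √(a²+b²) = 0.13460, so dip δ = arctan(0.13460) = 7.67°.
True thickness = vertical thickness × cos δ = 14 × cos 7.67° = 13.9 m.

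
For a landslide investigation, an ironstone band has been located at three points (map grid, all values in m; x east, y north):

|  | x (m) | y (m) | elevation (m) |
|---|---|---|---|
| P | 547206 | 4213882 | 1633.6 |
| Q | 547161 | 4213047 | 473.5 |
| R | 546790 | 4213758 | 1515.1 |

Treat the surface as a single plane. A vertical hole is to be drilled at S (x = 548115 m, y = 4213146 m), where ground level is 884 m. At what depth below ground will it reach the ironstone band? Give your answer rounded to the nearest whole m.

398 m

Two edge vectors: P→Q = (-45, -835, -1160.1), P→R = (-416, -124, -118.5).
Normal n = (P→Q) × (P→R) = (-44904.9, 477269.1, -341780).
So ∂z/∂x = −n_x/n_z = −0.13138539 and ∂z/∂y = −n_y/n_z = 1.39642197.
Intercept c from P: 1633.6 + 71894.88 − 5884357.39 = −5810828.92.
At (548115, 4213146): z_contact = −72014.3 + 5883329.6 − 5810828.92 = 486.4 m.
Depth below ground = 884 − 486.4 = 398 m.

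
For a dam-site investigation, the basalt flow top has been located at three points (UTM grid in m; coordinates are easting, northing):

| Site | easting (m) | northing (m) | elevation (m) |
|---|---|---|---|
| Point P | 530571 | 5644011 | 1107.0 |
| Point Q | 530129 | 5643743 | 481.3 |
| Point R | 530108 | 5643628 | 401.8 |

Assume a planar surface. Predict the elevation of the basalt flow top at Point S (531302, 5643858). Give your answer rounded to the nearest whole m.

Let the plane be z = a·easting + b·northing + c.
Point Q−Point P: −442a − 268b = −625.7;  Point R−Point P: −463a − 383b = −705.2.
Solving gives a = 1.12051458, b = 0.48668864.
Then c = 1107 − a·530571 − b·5644011 = −3340281.59.
At (531302, 5643858): z = 595331.6 + 2746801.6 − 3340281.59 = 1851.6 m.

1852 m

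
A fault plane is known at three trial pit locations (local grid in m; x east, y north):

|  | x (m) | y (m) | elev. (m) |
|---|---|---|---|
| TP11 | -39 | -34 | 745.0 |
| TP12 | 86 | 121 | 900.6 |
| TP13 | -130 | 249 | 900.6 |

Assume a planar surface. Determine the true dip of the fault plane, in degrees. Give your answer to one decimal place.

Two edge vectors: TP11→TP12 = (125, 155, 155.6), TP11→TP13 = (-91, 283, 155.6).
Normal n = (TP11→TP12) × (TP11→TP13) = (-19916.8, -33609.6, 49480).
So ∂z/∂x = −n_x/n_z = 0.40252 and ∂z/∂y = −n_y/n_z = 0.67926.
Gradient magnitude |∇z| = √(a² + b²) = √(0.16202 + 0.46139) = 0.78957.
True dip = arctan(0.78957) = 38.3°, dipping toward SSW (azimuth ≈ 211°).

38.3°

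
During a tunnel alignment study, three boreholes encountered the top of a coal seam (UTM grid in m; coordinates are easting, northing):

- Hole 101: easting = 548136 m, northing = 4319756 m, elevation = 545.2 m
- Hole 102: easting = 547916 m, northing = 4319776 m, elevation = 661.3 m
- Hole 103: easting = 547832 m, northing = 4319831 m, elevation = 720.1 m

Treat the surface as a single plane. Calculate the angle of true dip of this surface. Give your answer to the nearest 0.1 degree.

30.4°

Let the plane be z = a·easting + b·northing + c.
Hole 102−Hole 101: −220a + 20b = 116.1;  Hole 103−Hole 101: −304a + 75b = 174.9.
Solving gives a = −0.49995, b = 0.30553.
Gradient magnitude |∇z| = √(a² + b²) = √(0.24995 + 0.09335) = 0.58592.
True dip = arctan(0.58592) = 30.4°, dipping toward ESE (azimuth ≈ 121°).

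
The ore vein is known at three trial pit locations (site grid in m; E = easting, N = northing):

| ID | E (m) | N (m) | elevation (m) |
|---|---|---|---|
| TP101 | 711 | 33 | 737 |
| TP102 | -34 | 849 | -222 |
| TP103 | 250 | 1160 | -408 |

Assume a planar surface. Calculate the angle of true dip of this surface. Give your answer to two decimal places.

43.27°

Let the plane be z = a·E + b·N + c.
TP102−TP101: −745a + 816b = −959;  TP103−TP101: −461a + 1127b = −1145.
Solving gives a = 0.31606, b = −0.88669.
Gradient magnitude |∇z| = √(a² + b²) = √(0.09989 + 0.78622) = 0.94133.
True dip = arctan(0.94133) = 43.27°, dipping toward NNW (azimuth ≈ 340°).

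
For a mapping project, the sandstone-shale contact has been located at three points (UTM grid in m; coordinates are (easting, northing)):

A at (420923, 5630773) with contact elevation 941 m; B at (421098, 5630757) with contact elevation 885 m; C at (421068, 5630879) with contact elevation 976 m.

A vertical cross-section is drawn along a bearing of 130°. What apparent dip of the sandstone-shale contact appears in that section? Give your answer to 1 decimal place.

Let the plane be z = a·E + b·N + c.
B−A: 175a − 16b = −56;  C−A: 145a + 106b = 35.
Solving gives a = −0.25759, b = 0.68256.
Unit vector along 130° is (sin 130°, cos 130°) = (0.7660, -0.6428).
Slope in that direction = a·(0.7660) + b·(-0.6428) = −0.63607.
Apparent dip = arctan|0.63607| = 32.5° (true dip is 36.1°, so apparent ≤ true as expected).

32.5°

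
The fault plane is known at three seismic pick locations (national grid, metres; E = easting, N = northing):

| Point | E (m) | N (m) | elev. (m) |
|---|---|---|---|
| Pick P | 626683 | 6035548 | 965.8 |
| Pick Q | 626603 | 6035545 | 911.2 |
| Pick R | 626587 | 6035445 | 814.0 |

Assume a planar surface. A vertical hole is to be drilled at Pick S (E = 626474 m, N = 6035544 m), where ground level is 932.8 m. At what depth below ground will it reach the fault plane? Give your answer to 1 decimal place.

Two edge vectors: Pick P→Pick Q = (-80, -3, -54.6), Pick P→Pick R = (-96, -103, -151.8).
Normal n = (Pick P→Pick Q) × (Pick P→Pick R) = (-5168.4, -6902.4, 7952).
So ∂z/∂E = −n_x/n_z = 0.649949698 and ∂z/∂N = −n_y/n_z = 0.868008048.
Intercept c from Pick P: 965.8 − 407312.43 − 5238904.24 = −5645250.87.
At (626474, 6035544): z_contact = 407176.59 + 5238900.77 − 5645250.87 = 826.49 m.
Depth below ground = 932.8 − 826.49 = 106.3 m.

106.3 m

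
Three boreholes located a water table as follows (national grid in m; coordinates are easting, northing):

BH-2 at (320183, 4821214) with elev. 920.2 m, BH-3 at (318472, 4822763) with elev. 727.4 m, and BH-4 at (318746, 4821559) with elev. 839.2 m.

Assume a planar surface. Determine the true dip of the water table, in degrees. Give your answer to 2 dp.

Two edge vectors: BH-2→BH-3 = (-1711, 1549, -192.8), BH-2→BH-4 = (-1437, 345, -81).
Normal n = (BH-2→BH-3) × (BH-2→BH-4) = (-58953, 138462.6, 1635618).
So ∂z/∂easting = −n_x/n_z = 0.03604 and ∂z/∂northing = −n_y/n_z = −0.08465.
Gradient magnitude |∇z| = √(a² + b²) = √(0.00130 + 0.00717) = 0.09201.
True dip = arctan(0.09201) = 5.26°, dipping toward NNW (azimuth ≈ 337°).

5.26°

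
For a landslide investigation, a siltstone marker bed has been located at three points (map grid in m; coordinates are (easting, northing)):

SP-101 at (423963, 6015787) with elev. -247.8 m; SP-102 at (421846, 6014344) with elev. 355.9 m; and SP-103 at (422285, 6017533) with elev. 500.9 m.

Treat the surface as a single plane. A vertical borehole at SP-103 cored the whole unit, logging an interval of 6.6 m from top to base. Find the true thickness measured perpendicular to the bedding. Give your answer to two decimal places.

6.21 m

Two edge vectors: SP-101→SP-102 = (-2117, -1443, 603.7), SP-101→SP-103 = (-1678, 1746, 748.7).
Normal n = (SP-101→SP-102) × (SP-101→SP-103) = (-2134434.3, 571989.3, -6117636).
So ∂z/∂E = −n_x/n_z = −0.34890 and ∂z/∂N = −n_y/n_z = 0.09350.
|∇z| = √(a²+b²) = 0.36121, so dip δ = arctan(0.36121) = 19.86°.
True thickness = vertical thickness × cos δ = 6.6 × cos 19.86° = 6.21 m.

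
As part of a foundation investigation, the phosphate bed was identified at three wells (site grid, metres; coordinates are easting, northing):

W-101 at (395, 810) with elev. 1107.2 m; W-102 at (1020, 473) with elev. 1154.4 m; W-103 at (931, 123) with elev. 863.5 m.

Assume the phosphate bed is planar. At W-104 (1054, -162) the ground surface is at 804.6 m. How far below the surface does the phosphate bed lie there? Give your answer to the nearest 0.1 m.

88.0 m

Two edge vectors: W-101→W-102 = (625, -337, 47.2), W-101→W-103 = (536, -687, -243.7).
Normal n = (W-101→W-102) × (W-101→W-103) = (114553.3, 177611.7, -248743).
So ∂z/∂easting = −n_x/n_z = 0.460529 and ∂z/∂northing = −n_y/n_z = 0.714037.
Intercept c from W-101: 1107.2 − 181.91 − 578.37 = 346.92.
At (1054, -162): z_contact = 485.40 − 115.67 + 346.92 = 716.64 m.
Depth below ground = 804.6 − 716.64 = 88.0 m.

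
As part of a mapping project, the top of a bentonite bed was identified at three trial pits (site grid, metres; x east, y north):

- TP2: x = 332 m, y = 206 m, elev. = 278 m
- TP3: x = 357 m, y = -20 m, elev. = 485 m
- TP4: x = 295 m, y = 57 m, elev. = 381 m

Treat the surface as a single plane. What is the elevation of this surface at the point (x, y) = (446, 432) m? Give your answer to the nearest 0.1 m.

158.0 m

Two edge vectors: TP2→TP3 = (25, -226, 207), TP2→TP4 = (-37, -149, 103).
Normal n = (TP2→TP3) × (TP2→TP4) = (7565, -10234, -12087).
So ∂z/∂x = −n_x/n_z = 0.62588 and ∂z/∂y = −n_y/n_z = −0.84669.
Intercept c from TP2: 278 − 207.79 + 174.42 = 244.63.
At (446, 432): z = 279.1 − 365.8 + 244.63 = 158.0 m.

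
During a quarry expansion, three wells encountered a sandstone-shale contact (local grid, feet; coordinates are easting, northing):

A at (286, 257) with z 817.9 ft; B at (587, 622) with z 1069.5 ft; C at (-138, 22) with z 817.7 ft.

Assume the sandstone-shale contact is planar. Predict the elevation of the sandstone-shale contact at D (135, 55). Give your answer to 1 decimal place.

667.7 ft

Let the plane be z = a·easting + b·northing + c.
B−A: 301a + 365b = 251.6;  C−A: −424a − 235b = −0.2.
Solving gives a = −0.70280, b = 1.26889.
Then c = 817.9 − a·286 − b·257 = 692.80.
At (135, 55): z = −94.9 + 69.8 + 692.80 = 667.7 ft.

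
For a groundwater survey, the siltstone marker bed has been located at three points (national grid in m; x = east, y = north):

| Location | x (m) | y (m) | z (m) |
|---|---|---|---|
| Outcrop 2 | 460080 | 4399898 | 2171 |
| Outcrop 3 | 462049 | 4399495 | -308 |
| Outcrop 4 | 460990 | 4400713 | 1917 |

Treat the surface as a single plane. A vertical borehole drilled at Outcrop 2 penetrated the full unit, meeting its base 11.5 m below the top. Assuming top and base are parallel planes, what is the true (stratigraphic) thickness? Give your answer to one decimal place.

6.7 m

Let the plane be z = a·x + b·y + c.
Outcrop 3−Outcrop 2: 1969a − 403b = −2479;  Outcrop 4−Outcrop 2: 910a + 815b = −254.
Solving gives a = −1.07674, b = 0.89059.
|∇z| = √(a²+b²) = 1.39732, so dip δ = arctan(1.39732) = 54.41°.
True thickness = vertical thickness × cos δ = 11.5 × cos 54.41° = 6.7 m.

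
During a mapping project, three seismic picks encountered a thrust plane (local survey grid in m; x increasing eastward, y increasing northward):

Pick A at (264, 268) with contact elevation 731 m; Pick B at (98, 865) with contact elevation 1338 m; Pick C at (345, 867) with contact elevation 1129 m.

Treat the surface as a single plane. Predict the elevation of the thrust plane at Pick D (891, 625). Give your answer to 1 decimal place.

Let the plane be z = a·x + b·y + c.
Pick B−Pick A: −166a + 597b = 607;  Pick C−Pick A: 81a + 599b = 398.
Solving gives a = −0.85247, b = 0.77972.
Then c = 731 − a·264 − b·268 = 747.09.
At (891, 625): z = −759.5 + 487.3 + 747.09 = 474.9 m.

474.9 m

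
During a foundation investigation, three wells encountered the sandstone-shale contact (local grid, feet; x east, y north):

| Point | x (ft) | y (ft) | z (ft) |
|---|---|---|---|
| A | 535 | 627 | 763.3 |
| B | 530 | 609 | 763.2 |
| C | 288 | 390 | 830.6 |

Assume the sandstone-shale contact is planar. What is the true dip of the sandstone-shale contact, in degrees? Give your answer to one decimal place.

Let the plane be z = a·x + b·y + c.
B−A: −5a − 18b = −0.1;  C−A: −247a − 237b = 67.3.
Solving gives a = −0.37875, b = 0.11076.
Gradient magnitude |∇z| = √(a² + b²) = √(0.14345 + 0.01227) = 0.39461.
True dip = arctan(0.39461) = 21.5°, dipping toward ESE (azimuth ≈ 106°).

21.5°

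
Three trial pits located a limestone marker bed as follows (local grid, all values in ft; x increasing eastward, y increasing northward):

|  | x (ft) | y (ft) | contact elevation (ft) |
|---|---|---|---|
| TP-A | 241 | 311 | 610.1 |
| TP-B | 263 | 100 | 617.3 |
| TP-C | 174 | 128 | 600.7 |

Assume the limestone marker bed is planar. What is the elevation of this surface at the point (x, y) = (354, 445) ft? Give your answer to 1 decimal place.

Two edge vectors: TP-A→TP-B = (22, -211, 7.2), TP-A→TP-C = (-67, -183, -9.4).
Normal n = (TP-A→TP-B) × (TP-A→TP-C) = (3301, -275.6, -18163).
So ∂z/∂x = −n_x/n_z = 0.18174 and ∂z/∂y = −n_y/n_z = −0.01517.
Intercept c from TP-A: 610.1 − 43.80 + 4.72 = 571.02.
At (354, 445): z = 64.3 − 6.8 + 571.02 = 628.6 ft.

628.6 ft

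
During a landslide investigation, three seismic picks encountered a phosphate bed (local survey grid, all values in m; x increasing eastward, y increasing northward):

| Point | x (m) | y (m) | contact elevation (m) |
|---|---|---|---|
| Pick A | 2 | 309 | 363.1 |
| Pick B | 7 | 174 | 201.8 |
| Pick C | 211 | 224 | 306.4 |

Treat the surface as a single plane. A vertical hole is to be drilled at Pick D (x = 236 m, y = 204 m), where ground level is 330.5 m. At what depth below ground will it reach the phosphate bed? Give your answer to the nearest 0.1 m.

42.7 m

Let the plane be z = a·x + b·y + c.
Pick B−Pick A: 5a − 135b = −161.3;  Pick C−Pick A: 209a − 85b = −56.7.
Solving gives a = 0.21792, b = 1.20289.
Then c = 363.1 − a·2 − b·309 = −9.03.
At (236, 204): z_contact = 51.43 + 245.39 − 9.03 = 287.79 m.
Depth below ground = 330.5 − 287.79 = 42.7 m.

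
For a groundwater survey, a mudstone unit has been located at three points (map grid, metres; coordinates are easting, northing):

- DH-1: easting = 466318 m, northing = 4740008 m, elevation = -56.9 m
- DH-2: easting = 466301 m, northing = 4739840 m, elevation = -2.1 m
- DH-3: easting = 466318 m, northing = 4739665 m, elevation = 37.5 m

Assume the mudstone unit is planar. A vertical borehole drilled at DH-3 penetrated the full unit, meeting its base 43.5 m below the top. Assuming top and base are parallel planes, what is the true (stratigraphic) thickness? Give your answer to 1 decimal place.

37.7 m

Let the plane be z = a·easting + b·northing + c.
DH-2−DH-1: −17a − 168b = 54.8;  DH-3−DH-1: 0a − 343b = 94.4.
Solving gives a = −0.50372, b = −0.27522.
|∇z| = √(a²+b²) = 0.57400, so dip δ = arctan(0.57400) = 29.86°.
True thickness = vertical thickness × cos δ = 43.5 × cos 29.86° = 37.7 m.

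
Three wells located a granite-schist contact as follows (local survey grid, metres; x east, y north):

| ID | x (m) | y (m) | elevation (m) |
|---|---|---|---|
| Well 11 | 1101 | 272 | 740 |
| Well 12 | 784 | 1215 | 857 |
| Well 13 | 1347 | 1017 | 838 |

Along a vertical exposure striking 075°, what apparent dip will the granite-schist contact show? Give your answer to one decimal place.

Let the plane be z = a·x + b·y + c.
Well 12−Well 11: −317a + 943b = 117;  Well 13−Well 11: 246a + 745b = 98.
Solving gives a = 0.01121, b = 0.12784.
Unit vector along 075° is (sin 75°, cos 75°) = (0.9659, 0.2588).
Slope in that direction = a·(0.9659) + b·(0.2588) = 0.04392.
Apparent dip = arctan|0.04392| = 2.5° (true dip is 7.3°, so apparent ≤ true as expected).

2.5°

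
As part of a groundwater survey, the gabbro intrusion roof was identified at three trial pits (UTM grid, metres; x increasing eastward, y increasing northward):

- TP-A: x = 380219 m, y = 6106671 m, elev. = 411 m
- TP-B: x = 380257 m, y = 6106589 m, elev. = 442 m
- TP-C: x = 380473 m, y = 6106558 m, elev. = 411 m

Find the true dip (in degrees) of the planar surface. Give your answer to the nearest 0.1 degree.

27.5°

Let the plane be z = a·x + b·y + c.
TP-B−TP-A: 38a − 82b = 31;  TP-C−TP-A: 254a − 113b = 0.
Solving gives a = −0.21187, b = −0.47623.
Gradient magnitude |∇z| = √(a² + b²) = √(0.04489 + 0.22680) = 0.52123.
True dip = arctan(0.52123) = 27.5°, dipping toward NNE (azimuth ≈ 024°).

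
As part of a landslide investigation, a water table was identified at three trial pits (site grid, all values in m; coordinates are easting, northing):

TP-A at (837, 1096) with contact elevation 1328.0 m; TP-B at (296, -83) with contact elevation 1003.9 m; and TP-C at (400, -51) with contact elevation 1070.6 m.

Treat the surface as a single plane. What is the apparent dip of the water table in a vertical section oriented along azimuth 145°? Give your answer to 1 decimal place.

Let the plane be z = a·easting + b·northing + c.
TP-B−TP-A: −541a − 1179b = −324.1;  TP-C−TP-A: −437a − 1147b = −257.4.
Solving gives a = 0.64830, b = −0.02259.
Unit vector along 145° is (sin 145°, cos 145°) = (0.5736, -0.8192).
Slope in that direction = a·(0.5736) + b·(-0.8192) = 0.39035.
Apparent dip = arctan|0.39035| = 21.3° (true dip is 33.0°, so apparent ≤ true as expected).

21.3°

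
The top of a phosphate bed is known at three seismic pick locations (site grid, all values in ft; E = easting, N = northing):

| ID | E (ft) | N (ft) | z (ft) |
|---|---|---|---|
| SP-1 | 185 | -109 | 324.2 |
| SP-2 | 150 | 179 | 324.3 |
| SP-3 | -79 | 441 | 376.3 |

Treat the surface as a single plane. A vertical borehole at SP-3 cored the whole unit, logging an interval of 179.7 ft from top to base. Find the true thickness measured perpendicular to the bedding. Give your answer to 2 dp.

173.70 ft

Two edge vectors: SP-1→SP-2 = (-35, 288, 0.1), SP-1→SP-3 = (-264, 550, 52.1).
Normal n = (SP-1→SP-2) × (SP-1→SP-3) = (14949.8, 1797.1, 56782).
So ∂z/∂E = −n_x/n_z = −0.26328 and ∂z/∂N = −n_y/n_z = −0.03165.
|∇z| = √(a²+b²) = 0.26518, so dip δ = arctan(0.26518) = 14.85°.
True thickness = vertical thickness × cos δ = 179.7 × cos 14.85° = 173.70 ft.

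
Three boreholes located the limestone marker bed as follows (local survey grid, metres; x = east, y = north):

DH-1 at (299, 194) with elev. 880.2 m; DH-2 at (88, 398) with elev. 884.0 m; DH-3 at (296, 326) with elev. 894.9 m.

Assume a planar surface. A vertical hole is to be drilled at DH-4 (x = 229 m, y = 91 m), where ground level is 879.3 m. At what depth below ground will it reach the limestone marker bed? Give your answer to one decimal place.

17.2 m

Let the plane be z = a·x + b·y + c.
DH-2−DH-1: −211a + 204b = 3.8;  DH-3−DH-1: −3a + 132b = 14.7.
Solving gives a = 0.09167, b = 0.11345.
Then c = 880.2 − a·299 − b·194 = 830.78.
At (229, 91): z_contact = 20.99 + 10.32 + 830.78 = 862.10 m.
Depth below ground = 879.3 − 862.10 = 17.2 m.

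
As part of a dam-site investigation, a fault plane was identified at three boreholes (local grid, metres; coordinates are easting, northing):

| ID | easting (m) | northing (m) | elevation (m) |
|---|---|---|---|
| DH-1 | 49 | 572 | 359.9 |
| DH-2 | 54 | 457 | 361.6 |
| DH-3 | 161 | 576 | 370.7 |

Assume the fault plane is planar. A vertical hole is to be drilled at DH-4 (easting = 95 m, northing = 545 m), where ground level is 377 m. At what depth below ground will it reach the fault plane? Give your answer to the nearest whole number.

12 m

Two edge vectors: DH-1→DH-2 = (5, -115, 1.7), DH-1→DH-3 = (112, 4, 10.8).
Normal n = (DH-1→DH-2) × (DH-1→DH-3) = (-1248.8, 136.4, 12900).
So ∂z/∂easting = −n_x/n_z = 0.09681 and ∂z/∂northing = −n_y/n_z = −0.01057.
Intercept c from DH-1: 359.9 − 4.74 + 6.05 = 361.20.
At (95, 545): z_contact = 9.2 − 5.8 + 361.20 = 364.6 m.
Depth below ground = 377 − 364.6 = 12 m.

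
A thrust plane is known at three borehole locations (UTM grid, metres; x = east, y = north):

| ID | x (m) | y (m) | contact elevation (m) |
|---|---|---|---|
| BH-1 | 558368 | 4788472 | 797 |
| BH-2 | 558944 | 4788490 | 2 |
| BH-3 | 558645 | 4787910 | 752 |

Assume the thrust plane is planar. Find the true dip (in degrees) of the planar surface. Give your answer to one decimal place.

Let the plane be z = a·x + b·y + c.
BH-2−BH-1: 576a + 18b = −795;  BH-3−BH-1: 277a − 562b = −45.
Solving gives a = −1.36174, b = −0.59110.
Gradient magnitude |∇z| = √(a² + b²) = √(1.85433 + 0.34941) = 1.48450.
True dip = arctan(1.48450) = 56.0°, dipping toward ENE (azimuth ≈ 067°).

56.0°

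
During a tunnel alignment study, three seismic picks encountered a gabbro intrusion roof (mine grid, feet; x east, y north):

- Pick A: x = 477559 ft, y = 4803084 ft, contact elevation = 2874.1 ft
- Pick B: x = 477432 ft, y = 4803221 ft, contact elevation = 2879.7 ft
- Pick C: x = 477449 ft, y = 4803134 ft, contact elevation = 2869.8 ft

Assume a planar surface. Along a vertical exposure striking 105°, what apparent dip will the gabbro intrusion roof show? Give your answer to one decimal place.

3.5°

Two edge vectors: Pick A→Pick B = (-127, 137, 5.6), Pick A→Pick C = (-110, 50, -4.3).
Normal n = (Pick A→Pick B) × (Pick A→Pick C) = (-869.1, -1162.1, 8720).
So ∂z/∂x = −n_x/n_z = 0.09967 and ∂z/∂y = −n_y/n_z = 0.13327.
Unit vector along 105° is (sin 105°, cos 105°) = (0.9659, -0.2588).
Slope in that direction = a·(0.9659) + b·(-0.2588) = 0.06178.
Apparent dip = arctan|0.06178| = 3.5° (true dip is 9.4°, so apparent ≤ true as expected).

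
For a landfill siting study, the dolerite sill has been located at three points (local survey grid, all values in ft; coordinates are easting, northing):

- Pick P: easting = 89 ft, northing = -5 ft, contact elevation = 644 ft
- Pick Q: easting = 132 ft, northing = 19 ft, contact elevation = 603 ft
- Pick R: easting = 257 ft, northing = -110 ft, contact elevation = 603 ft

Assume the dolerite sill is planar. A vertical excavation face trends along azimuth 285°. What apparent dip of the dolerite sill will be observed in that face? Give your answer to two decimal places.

Let the plane be z = a·easting + b·northing + c.
Pick Q−Pick P: 43a + 24b = −41;  Pick R−Pick P: 168a − 105b = −41.
Solving gives a = −0.61881, b = −0.59963.
Unit vector along 285° is (sin 285°, cos 285°) = (-0.9659, 0.2588).
Slope in that direction = a·(-0.9659) + b·(0.2588) = 0.44253.
Apparent dip = arctan|0.44253| = 23.87° (true dip is 40.8°, so apparent ≤ true as expected).

23.87°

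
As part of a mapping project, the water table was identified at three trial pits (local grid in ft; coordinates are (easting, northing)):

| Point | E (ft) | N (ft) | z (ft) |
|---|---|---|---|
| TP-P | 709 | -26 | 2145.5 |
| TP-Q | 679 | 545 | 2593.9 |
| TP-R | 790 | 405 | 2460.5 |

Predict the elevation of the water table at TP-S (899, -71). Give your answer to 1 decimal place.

Two edge vectors: TP-P→TP-Q = (-30, 571, 448.4), TP-P→TP-R = (81, 431, 315).
Normal n = (TP-P→TP-Q) × (TP-P→TP-R) = (-13395.4, 45770.4, -59181).
So ∂z/∂E = −n_x/n_z = −0.22635 and ∂z/∂N = −n_y/n_z = 0.77340.
Intercept c from TP-P: 2145.5 + 160.48 + 20.11 = 2326.09.
At (899, -71): z = −203.5 − 54.9 + 2326.09 = 2067.7 ft.

2067.7 ft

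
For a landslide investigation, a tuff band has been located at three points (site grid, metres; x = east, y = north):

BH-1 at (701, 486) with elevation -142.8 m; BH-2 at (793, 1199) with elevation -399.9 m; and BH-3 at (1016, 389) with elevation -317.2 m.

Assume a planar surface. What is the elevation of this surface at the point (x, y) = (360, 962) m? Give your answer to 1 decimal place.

-57.2 m

Two edge vectors: BH-1→BH-2 = (92, 713, -257.1), BH-1→BH-3 = (315, -97, -174.4).
Normal n = (BH-1→BH-2) × (BH-1→BH-3) = (-149285.9, -64941.7, -233519).
So ∂z/∂x = −n_x/n_z = −0.639288 and ∂z/∂y = −n_y/n_z = −0.278100.
Intercept c from BH-1: -142.8 + 448.14 + 135.16 = 440.50.
At (360, 962): z = −230.1 − 267.5 + 440.50 = -57.2 m.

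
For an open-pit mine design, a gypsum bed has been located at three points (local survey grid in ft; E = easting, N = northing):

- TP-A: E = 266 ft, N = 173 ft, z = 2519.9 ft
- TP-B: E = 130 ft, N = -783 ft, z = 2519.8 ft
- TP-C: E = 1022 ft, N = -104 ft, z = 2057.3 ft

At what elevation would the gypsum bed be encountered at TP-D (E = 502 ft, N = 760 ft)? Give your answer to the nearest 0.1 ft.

2431.3 ft

Let the plane be z = a·E + b·N + c.
TP-B−TP-A: −136a − 956b = −0.1;  TP-C−TP-A: 756a − 277b = −462.6.
Solving gives a = −0.581553, b = 0.082836.
Then c = 2519.9 − a·266 − b·173 = 2660.26.
At (502, 760): z = −291.9 + 63.0 + 2660.26 = 2431.3 ft.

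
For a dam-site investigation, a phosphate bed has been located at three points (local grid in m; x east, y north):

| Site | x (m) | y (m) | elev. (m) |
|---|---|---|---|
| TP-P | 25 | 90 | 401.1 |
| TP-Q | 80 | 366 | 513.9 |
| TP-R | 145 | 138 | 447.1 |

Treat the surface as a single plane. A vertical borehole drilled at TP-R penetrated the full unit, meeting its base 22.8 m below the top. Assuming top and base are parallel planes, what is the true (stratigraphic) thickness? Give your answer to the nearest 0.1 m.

20.9 m

Two edge vectors: TP-P→TP-Q = (55, 276, 112.8), TP-P→TP-R = (120, 48, 46).
Normal n = (TP-P→TP-Q) × (TP-P→TP-R) = (7281.6, 11006, -30480).
So ∂z/∂x = −n_x/n_z = 0.23890 and ∂z/∂y = −n_y/n_z = 0.36109.
|∇z| = √(a²+b²) = 0.43296, so dip δ = arctan(0.43296) = 23.41°.
True thickness = vertical thickness × cos δ = 22.8 × cos 23.41° = 20.9 m.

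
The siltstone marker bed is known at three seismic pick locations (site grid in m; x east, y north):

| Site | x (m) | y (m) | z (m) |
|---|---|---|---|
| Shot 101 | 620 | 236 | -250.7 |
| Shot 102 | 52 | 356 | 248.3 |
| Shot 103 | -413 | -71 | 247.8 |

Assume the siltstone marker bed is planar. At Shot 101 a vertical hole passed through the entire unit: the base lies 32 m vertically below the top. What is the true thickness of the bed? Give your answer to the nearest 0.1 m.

Two edge vectors: Shot 101→Shot 102 = (-568, 120, 499), Shot 101→Shot 103 = (-1033, -307, 498.5).
Normal n = (Shot 101→Shot 102) × (Shot 101→Shot 103) = (213013, -232319, 298336).
So ∂z/∂x = −n_x/n_z = −0.71400 and ∂z/∂y = −n_y/n_z = 0.77872.
|∇z| = √(a²+b²) = 1.05650, so dip δ = arctan(1.05650) = 46.57°.
True thickness = vertical thickness × cos δ = 32 × cos 46.57° = 22.0 m.

22.0 m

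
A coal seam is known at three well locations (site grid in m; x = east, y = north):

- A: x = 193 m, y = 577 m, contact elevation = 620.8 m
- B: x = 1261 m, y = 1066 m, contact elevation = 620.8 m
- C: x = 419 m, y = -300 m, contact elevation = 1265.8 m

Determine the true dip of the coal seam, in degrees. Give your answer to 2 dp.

35.89°

Two edge vectors: A→B = (1068, 489, 0), A→C = (226, -877, 645).
Normal n = (A→B) × (A→C) = (315405, -688860, -1047150).
So ∂z/∂x = −n_x/n_z = 0.30120 and ∂z/∂y = −n_y/n_z = −0.65784.
Gradient magnitude |∇z| = √(a² + b²) = √(0.09072 + 0.43276) = 0.72352.
True dip = arctan(0.72352) = 35.89°, dipping toward NNW (azimuth ≈ 335°).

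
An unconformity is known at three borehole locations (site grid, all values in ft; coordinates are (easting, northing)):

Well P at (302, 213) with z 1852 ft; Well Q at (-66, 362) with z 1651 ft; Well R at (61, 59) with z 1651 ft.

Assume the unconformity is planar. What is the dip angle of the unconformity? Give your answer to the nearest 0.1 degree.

35.5°

Two edge vectors: Well P→Well Q = (-368, 149, -201), Well P→Well R = (-241, -154, -201).
Normal n = (Well P→Well Q) × (Well P→Well R) = (-60903, -25527, 92581).
So ∂z/∂E = −n_x/n_z = 0.65783 and ∂z/∂N = −n_y/n_z = 0.27573.
Gradient magnitude |∇z| = √(a² + b²) = √(0.43275 + 0.07602) = 0.71328.
True dip = arctan(0.71328) = 35.5°, dipping toward WSW (azimuth ≈ 247°).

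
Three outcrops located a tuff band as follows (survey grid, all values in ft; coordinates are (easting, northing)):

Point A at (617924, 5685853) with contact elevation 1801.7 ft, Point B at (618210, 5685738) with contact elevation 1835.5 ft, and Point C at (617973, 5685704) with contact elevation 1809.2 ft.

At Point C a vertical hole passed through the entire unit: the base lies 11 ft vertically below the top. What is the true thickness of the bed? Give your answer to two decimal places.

Two edge vectors: Point A→Point B = (286, -115, 33.8), Point A→Point C = (49, -149, 7.5).
Normal n = (Point A→Point B) × (Point A→Point C) = (4173.7, -488.8, -36979).
So ∂z/∂E = −n_x/n_z = 0.11287 and ∂z/∂N = −n_y/n_z = −0.01322.
|∇z| = √(a²+b²) = 0.11364, so dip δ = arctan(0.11364) = 6.48°.
True thickness = vertical thickness × cos δ = 11 × cos 6.48° = 10.93 ft.

10.93 ft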